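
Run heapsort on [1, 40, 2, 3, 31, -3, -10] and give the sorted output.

Build heap: [40, 31, 2, 3, 1, -3, -10]
Extract 40: [31, 3, 2, -10, 1, -3, 40]
Extract 31: [3, 1, 2, -10, -3, 31, 40]
Extract 3: [2, 1, -3, -10, 3, 31, 40]
Extract 2: [1, -10, -3, 2, 3, 31, 40]
Extract 1: [-3, -10, 1, 2, 3, 31, 40]
Extract -3: [-10, -3, 1, 2, 3, 31, 40]


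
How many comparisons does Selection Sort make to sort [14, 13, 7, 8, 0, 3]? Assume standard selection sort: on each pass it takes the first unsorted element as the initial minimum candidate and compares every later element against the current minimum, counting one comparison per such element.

Pass 1: scan indices 1..5 for the minimum = 5 comparison(s); min is 0, place at index 0 -> [0, 13, 7, 8, 14, 3]
Pass 2: scan indices 2..5 for the minimum = 4 comparison(s); min is 3, place at index 1 -> [0, 3, 7, 8, 14, 13]
Pass 3: scan indices 3..5 for the minimum = 3 comparison(s); min is 7, place at index 2 -> [0, 3, 7, 8, 14, 13]
Pass 4: scan indices 4..5 for the minimum = 2 comparison(s); min is 8, place at index 3 -> [0, 3, 7, 8, 14, 13]
Pass 5: scan indices 5..5 for the minimum = 1 comparison(s); min is 13, place at index 4 -> [0, 3, 7, 8, 13, 14]
Selection sort always scans the whole unsorted suffix, so the count is (n-1) + (n-2) + ... + 1 = n(n-1)/2 = 6*5/2 = 15 regardless of the input order.
Total comparisons: 5 + 4 + 3 + 2 + 1 = 15


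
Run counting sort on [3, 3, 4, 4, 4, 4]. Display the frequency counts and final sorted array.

Count array: [0, 0, 0, 2, 4]
(count[i] = number of elements equal to i)
Cumulative count: [0, 0, 0, 2, 6]
Sorted: [3, 3, 4, 4, 4, 4]


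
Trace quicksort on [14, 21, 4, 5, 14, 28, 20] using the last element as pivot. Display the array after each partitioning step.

Partition 1: pivot=20 at index 4 -> [14, 4, 5, 14, 20, 28, 21]
Partition 2: pivot=14 at index 3 -> [14, 4, 5, 14, 20, 28, 21]
Partition 3: pivot=5 at index 1 -> [4, 5, 14, 14, 20, 28, 21]
Partition 4: pivot=21 at index 5 -> [4, 5, 14, 14, 20, 21, 28]


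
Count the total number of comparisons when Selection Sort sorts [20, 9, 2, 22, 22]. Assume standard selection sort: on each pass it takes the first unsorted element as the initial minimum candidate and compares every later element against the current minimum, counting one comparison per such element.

Pass 1: scan indices 1..4 for the minimum = 4 comparison(s); min is 2, place at index 0 -> [2, 9, 20, 22, 22]
Pass 2: scan indices 2..4 for the minimum = 3 comparison(s); min is 9, place at index 1 -> [2, 9, 20, 22, 22]
Pass 3: scan indices 3..4 for the minimum = 2 comparison(s); min is 20, place at index 2 -> [2, 9, 20, 22, 22]
Pass 4: scan indices 4..4 for the minimum = 1 comparison(s); min is 22, place at index 3 -> [2, 9, 20, 22, 22]
Selection sort always scans the whole unsorted suffix, so the count is (n-1) + (n-2) + ... + 1 = n(n-1)/2 = 5*4/2 = 10 regardless of the input order.
Total comparisons: 4 + 3 + 2 + 1 = 10


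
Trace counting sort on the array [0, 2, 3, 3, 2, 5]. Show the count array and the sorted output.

Count array: [1, 0, 2, 2, 0, 1]
(count[i] = number of elements equal to i)
Cumulative count: [1, 1, 3, 5, 5, 6]
Sorted: [0, 2, 2, 3, 3, 5]


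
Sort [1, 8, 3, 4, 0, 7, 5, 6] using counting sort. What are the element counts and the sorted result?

Count array: [1, 1, 0, 1, 1, 1, 1, 1, 1]
(count[i] = number of elements equal to i)
Cumulative count: [1, 2, 2, 3, 4, 5, 6, 7, 8]
Sorted: [0, 1, 3, 4, 5, 6, 7, 8]


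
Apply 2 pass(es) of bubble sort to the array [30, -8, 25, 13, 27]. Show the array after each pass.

After pass 1: [-8, 25, 13, 27, 30] (4 swaps)
After pass 2: [-8, 13, 25, 27, 30] (1 swaps)
Total swaps: 5


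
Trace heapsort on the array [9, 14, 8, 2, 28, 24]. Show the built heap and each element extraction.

Build heap: [28, 14, 24, 2, 9, 8]
Extract 28: [24, 14, 8, 2, 9, 28]
Extract 24: [14, 9, 8, 2, 24, 28]
Extract 14: [9, 2, 8, 14, 24, 28]
Extract 9: [8, 2, 9, 14, 24, 28]
Extract 8: [2, 8, 9, 14, 24, 28]


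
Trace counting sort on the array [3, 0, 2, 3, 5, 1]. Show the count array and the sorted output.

Count array: [1, 1, 1, 2, 0, 1]
(count[i] = number of elements equal to i)
Cumulative count: [1, 2, 3, 5, 5, 6]
Sorted: [0, 1, 2, 3, 3, 5]


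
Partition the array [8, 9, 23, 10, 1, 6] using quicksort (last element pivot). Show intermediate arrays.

Partition 1: pivot=6 at index 1 -> [1, 6, 23, 10, 8, 9]
Partition 2: pivot=9 at index 3 -> [1, 6, 8, 9, 23, 10]
Partition 3: pivot=10 at index 4 -> [1, 6, 8, 9, 10, 23]


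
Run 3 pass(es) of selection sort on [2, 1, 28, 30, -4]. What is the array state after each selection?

Pass 1: Select minimum -4 at index 4, swap -> [-4, 1, 28, 30, 2]
Pass 2: Select minimum 1 at index 1, swap -> [-4, 1, 28, 30, 2]
Pass 3: Select minimum 2 at index 4, swap -> [-4, 1, 2, 30, 28]


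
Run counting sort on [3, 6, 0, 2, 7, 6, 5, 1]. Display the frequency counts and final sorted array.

Count array: [1, 1, 1, 1, 0, 1, 2, 1]
(count[i] = number of elements equal to i)
Cumulative count: [1, 2, 3, 4, 4, 5, 7, 8]
Sorted: [0, 1, 2, 3, 5, 6, 6, 7]


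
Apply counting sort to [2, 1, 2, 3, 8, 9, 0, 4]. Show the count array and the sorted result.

Count array: [1, 1, 2, 1, 1, 0, 0, 0, 1, 1]
(count[i] = number of elements equal to i)
Cumulative count: [1, 2, 4, 5, 6, 6, 6, 6, 7, 8]
Sorted: [0, 1, 2, 2, 3, 4, 8, 9]


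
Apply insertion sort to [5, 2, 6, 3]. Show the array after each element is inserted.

First element 5 is already 'sorted'
Insert 2: shifted 1 elements -> [2, 5, 6, 3]
Insert 6: shifted 0 elements -> [2, 5, 6, 3]
Insert 3: shifted 2 elements -> [2, 3, 5, 6]


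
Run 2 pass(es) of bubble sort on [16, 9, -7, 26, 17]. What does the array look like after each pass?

After pass 1: [9, -7, 16, 17, 26] (3 swaps)
After pass 2: [-7, 9, 16, 17, 26] (1 swaps)
Total swaps: 4


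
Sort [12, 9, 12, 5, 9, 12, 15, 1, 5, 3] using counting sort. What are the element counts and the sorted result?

Count array: [0, 1, 0, 1, 0, 2, 0, 0, 0, 2, 0, 0, 3, 0, 0, 1]
(count[i] = number of elements equal to i)
Cumulative count: [0, 1, 1, 2, 2, 4, 4, 4, 4, 6, 6, 6, 9, 9, 9, 10]
Sorted: [1, 3, 5, 5, 9, 9, 12, 12, 12, 15]


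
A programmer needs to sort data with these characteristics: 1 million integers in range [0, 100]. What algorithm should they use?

Best choice: Counting sort
Reason: O(n + k) where k=100 is small; linear time beats O(n log n)


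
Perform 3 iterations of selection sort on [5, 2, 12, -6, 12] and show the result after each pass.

Pass 1: Select minimum -6 at index 3, swap -> [-6, 2, 12, 5, 12]
Pass 2: Select minimum 2 at index 1, swap -> [-6, 2, 12, 5, 12]
Pass 3: Select minimum 5 at index 3, swap -> [-6, 2, 5, 12, 12]


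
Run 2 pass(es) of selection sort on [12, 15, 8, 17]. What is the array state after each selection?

Pass 1: Select minimum 8 at index 2, swap -> [8, 15, 12, 17]
Pass 2: Select minimum 12 at index 2, swap -> [8, 12, 15, 17]


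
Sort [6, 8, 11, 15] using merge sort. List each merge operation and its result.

Divide and conquer:
  Merge [6] + [8] -> [6, 8]
  Merge [11] + [15] -> [11, 15]
  Merge [6, 8] + [11, 15] -> [6, 8, 11, 15]


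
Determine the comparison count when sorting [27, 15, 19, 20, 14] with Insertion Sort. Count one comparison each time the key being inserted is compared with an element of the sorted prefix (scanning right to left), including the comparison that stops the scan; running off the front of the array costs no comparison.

Insert 15: 27 > 15 (shift), reached front = 1 comparison(s) -> [15, 27, 19, 20, 14]
Insert 19: 27 > 19 (shift), 15 <= 19 (stop) = 2 comparison(s) -> [15, 19, 27, 20, 14]
Insert 20: 27 > 20 (shift), 19 <= 20 (stop) = 2 comparison(s) -> [15, 19, 20, 27, 14]
Insert 14: 27 > 14 (shift), 20 > 14 (shift), 19 > 14 (shift), 15 > 14 (shift), reached front = 4 comparison(s) -> [14, 15, 19, 20, 27]
Total comparisons: 1 + 2 + 2 + 4 = 9


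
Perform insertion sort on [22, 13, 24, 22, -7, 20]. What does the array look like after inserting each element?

First element 22 is already 'sorted'
Insert 13: shifted 1 elements -> [13, 22, 24, 22, -7, 20]
Insert 24: shifted 0 elements -> [13, 22, 24, 22, -7, 20]
Insert 22: shifted 1 elements -> [13, 22, 22, 24, -7, 20]
Insert -7: shifted 4 elements -> [-7, 13, 22, 22, 24, 20]
Insert 20: shifted 3 elements -> [-7, 13, 20, 22, 22, 24]


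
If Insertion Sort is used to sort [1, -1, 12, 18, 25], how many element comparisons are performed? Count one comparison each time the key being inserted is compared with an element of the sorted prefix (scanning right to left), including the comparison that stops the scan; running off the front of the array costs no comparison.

Insert -1: 1 > -1 (shift), reached front = 1 comparison(s) -> [-1, 1, 12, 18, 25]
Insert 12: 1 <= 12 (stop) = 1 comparison(s) -> [-1, 1, 12, 18, 25]
Insert 18: 12 <= 18 (stop) = 1 comparison(s) -> [-1, 1, 12, 18, 25]
Insert 25: 18 <= 25 (stop) = 1 comparison(s) -> [-1, 1, 12, 18, 25]
Total comparisons: 1 + 1 + 1 + 1 = 4


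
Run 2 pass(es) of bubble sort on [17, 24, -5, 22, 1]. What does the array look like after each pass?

After pass 1: [17, -5, 22, 1, 24] (3 swaps)
After pass 2: [-5, 17, 1, 22, 24] (2 swaps)
Total swaps: 5


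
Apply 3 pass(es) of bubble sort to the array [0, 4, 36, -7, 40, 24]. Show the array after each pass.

After pass 1: [0, 4, -7, 36, 24, 40] (2 swaps)
After pass 2: [0, -7, 4, 24, 36, 40] (2 swaps)
After pass 3: [-7, 0, 4, 24, 36, 40] (1 swaps)
Total swaps: 5


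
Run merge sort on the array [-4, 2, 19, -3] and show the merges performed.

Divide and conquer:
  Merge [-4] + [2] -> [-4, 2]
  Merge [19] + [-3] -> [-3, 19]
  Merge [-4, 2] + [-3, 19] -> [-4, -3, 2, 19]


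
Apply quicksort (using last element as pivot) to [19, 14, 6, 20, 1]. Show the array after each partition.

Partition 1: pivot=1 at index 0 -> [1, 14, 6, 20, 19]
Partition 2: pivot=19 at index 3 -> [1, 14, 6, 19, 20]
Partition 3: pivot=6 at index 1 -> [1, 6, 14, 19, 20]


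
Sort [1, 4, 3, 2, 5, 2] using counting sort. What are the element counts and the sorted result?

Count array: [0, 1, 2, 1, 1, 1]
(count[i] = number of elements equal to i)
Cumulative count: [0, 1, 3, 4, 5, 6]
Sorted: [1, 2, 2, 3, 4, 5]


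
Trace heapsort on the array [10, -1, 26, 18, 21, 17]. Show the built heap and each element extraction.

Build heap: [26, 21, 17, 18, -1, 10]
Extract 26: [21, 18, 17, 10, -1, 26]
Extract 21: [18, 10, 17, -1, 21, 26]
Extract 18: [17, 10, -1, 18, 21, 26]
Extract 17: [10, -1, 17, 18, 21, 26]
Extract 10: [-1, 10, 17, 18, 21, 26]


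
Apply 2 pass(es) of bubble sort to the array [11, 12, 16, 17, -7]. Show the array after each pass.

After pass 1: [11, 12, 16, -7, 17] (1 swaps)
After pass 2: [11, 12, -7, 16, 17] (1 swaps)
Total swaps: 2


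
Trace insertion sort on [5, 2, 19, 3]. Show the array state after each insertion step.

First element 5 is already 'sorted'
Insert 2: shifted 1 elements -> [2, 5, 19, 3]
Insert 19: shifted 0 elements -> [2, 5, 19, 3]
Insert 3: shifted 2 elements -> [2, 3, 5, 19]


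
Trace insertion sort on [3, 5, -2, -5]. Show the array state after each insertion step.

First element 3 is already 'sorted'
Insert 5: shifted 0 elements -> [3, 5, -2, -5]
Insert -2: shifted 2 elements -> [-2, 3, 5, -5]
Insert -5: shifted 3 elements -> [-5, -2, 3, 5]


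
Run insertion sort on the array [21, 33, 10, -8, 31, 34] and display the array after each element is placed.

First element 21 is already 'sorted'
Insert 33: shifted 0 elements -> [21, 33, 10, -8, 31, 34]
Insert 10: shifted 2 elements -> [10, 21, 33, -8, 31, 34]
Insert -8: shifted 3 elements -> [-8, 10, 21, 33, 31, 34]
Insert 31: shifted 1 elements -> [-8, 10, 21, 31, 33, 34]
Insert 34: shifted 0 elements -> [-8, 10, 21, 31, 33, 34]


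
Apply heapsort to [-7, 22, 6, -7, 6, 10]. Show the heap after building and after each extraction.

Build heap: [22, 6, 10, -7, -7, 6]
Extract 22: [10, 6, 6, -7, -7, 22]
Extract 10: [6, -7, 6, -7, 10, 22]
Extract 6: [6, -7, -7, 6, 10, 22]
Extract 6: [-7, -7, 6, 6, 10, 22]
Extract -7: [-7, -7, 6, 6, 10, 22]


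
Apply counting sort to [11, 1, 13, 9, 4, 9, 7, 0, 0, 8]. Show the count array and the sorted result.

Count array: [2, 1, 0, 0, 1, 0, 0, 1, 1, 2, 0, 1, 0, 1]
(count[i] = number of elements equal to i)
Cumulative count: [2, 3, 3, 3, 4, 4, 4, 5, 6, 8, 8, 9, 9, 10]
Sorted: [0, 0, 1, 4, 7, 8, 9, 9, 11, 13]


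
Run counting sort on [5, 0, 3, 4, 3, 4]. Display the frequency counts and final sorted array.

Count array: [1, 0, 0, 2, 2, 1]
(count[i] = number of elements equal to i)
Cumulative count: [1, 1, 1, 3, 5, 6]
Sorted: [0, 3, 3, 4, 4, 5]


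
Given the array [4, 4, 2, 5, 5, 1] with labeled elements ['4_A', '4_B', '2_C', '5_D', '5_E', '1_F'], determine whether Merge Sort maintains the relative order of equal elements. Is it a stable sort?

Trace Merge Sort on the labeled array (the key is the number; the letter only tracks identity):
  Merge [4_B] + [2_C] -> [2_C, 4_B]
  Merge [4_A] + [2_C, 4_B] -> [2_C, 4_A, 4_B]
  Merge [5_E] + [1_F] -> [1_F, 5_E]
  Merge [5_D] + [1_F, 5_E] -> [1_F, 5_D, 5_E]
  Merge [2_C, 4_A, 4_B] + [1_F, 5_D, 5_E] -> [1_F, 2_C, 4_A, 4_B, 5_D, 5_E]
Final order: [1_F, 2_C, 4_A, 4_B, 5_D, 5_E]
Equal keys:
  value 4: originally 4_A, 4_B; after sorting 4_A, 4_B -> order preserved
  value 5: originally 5_D, 5_E; after sorting 5_D, 5_E -> order preserved
All equal keys kept their original relative order. Merge Sort is stable: when the heads of the two halves are equal the merge takes from the left half first.
Answer: Stable


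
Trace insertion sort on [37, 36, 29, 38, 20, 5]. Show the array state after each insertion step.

First element 37 is already 'sorted'
Insert 36: shifted 1 elements -> [36, 37, 29, 38, 20, 5]
Insert 29: shifted 2 elements -> [29, 36, 37, 38, 20, 5]
Insert 38: shifted 0 elements -> [29, 36, 37, 38, 20, 5]
Insert 20: shifted 4 elements -> [20, 29, 36, 37, 38, 5]
Insert 5: shifted 5 elements -> [5, 20, 29, 36, 37, 38]


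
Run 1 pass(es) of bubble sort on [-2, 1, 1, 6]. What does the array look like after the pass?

After pass 1: [-2, 1, 1, 6] (0 swaps)
Total swaps: 0


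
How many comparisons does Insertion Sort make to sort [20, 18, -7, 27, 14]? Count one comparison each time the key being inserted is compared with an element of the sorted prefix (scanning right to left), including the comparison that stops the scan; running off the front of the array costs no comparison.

Insert 18: 20 > 18 (shift), reached front = 1 comparison(s) -> [18, 20, -7, 27, 14]
Insert -7: 20 > -7 (shift), 18 > -7 (shift), reached front = 2 comparison(s) -> [-7, 18, 20, 27, 14]
Insert 27: 20 <= 27 (stop) = 1 comparison(s) -> [-7, 18, 20, 27, 14]
Insert 14: 27 > 14 (shift), 20 > 14 (shift), 18 > 14 (shift), -7 <= 14 (stop) = 4 comparison(s) -> [-7, 14, 18, 20, 27]
Total comparisons: 1 + 2 + 1 + 4 = 8


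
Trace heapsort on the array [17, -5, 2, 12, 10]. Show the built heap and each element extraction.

Build heap: [17, 12, 2, -5, 10]
Extract 17: [12, 10, 2, -5, 17]
Extract 12: [10, -5, 2, 12, 17]
Extract 10: [2, -5, 10, 12, 17]
Extract 2: [-5, 2, 10, 12, 17]


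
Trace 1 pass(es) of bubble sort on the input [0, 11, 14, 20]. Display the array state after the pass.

After pass 1: [0, 11, 14, 20] (0 swaps)
Total swaps: 0


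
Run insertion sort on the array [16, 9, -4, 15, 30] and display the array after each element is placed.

First element 16 is already 'sorted'
Insert 9: shifted 1 elements -> [9, 16, -4, 15, 30]
Insert -4: shifted 2 elements -> [-4, 9, 16, 15, 30]
Insert 15: shifted 1 elements -> [-4, 9, 15, 16, 30]
Insert 30: shifted 0 elements -> [-4, 9, 15, 16, 30]


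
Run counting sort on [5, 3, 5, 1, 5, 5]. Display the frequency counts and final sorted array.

Count array: [0, 1, 0, 1, 0, 4]
(count[i] = number of elements equal to i)
Cumulative count: [0, 1, 1, 2, 2, 6]
Sorted: [1, 3, 5, 5, 5, 5]


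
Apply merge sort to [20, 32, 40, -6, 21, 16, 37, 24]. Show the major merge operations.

Divide and conquer:
  Merge [20] + [32] -> [20, 32]
  Merge [40] + [-6] -> [-6, 40]
  Merge [20, 32] + [-6, 40] -> [-6, 20, 32, 40]
  Merge [21] + [16] -> [16, 21]
  Merge [37] + [24] -> [24, 37]
  Merge [16, 21] + [24, 37] -> [16, 21, 24, 37]
  Merge [-6, 20, 32, 40] + [16, 21, 24, 37] -> [-6, 16, 20, 21, 24, 32, 37, 40]


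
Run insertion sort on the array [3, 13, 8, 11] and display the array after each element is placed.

First element 3 is already 'sorted'
Insert 13: shifted 0 elements -> [3, 13, 8, 11]
Insert 8: shifted 1 elements -> [3, 8, 13, 11]
Insert 11: shifted 1 elements -> [3, 8, 11, 13]


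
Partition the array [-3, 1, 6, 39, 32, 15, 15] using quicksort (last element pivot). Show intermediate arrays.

Partition 1: pivot=15 at index 4 -> [-3, 1, 6, 15, 15, 39, 32]
Partition 2: pivot=15 at index 3 -> [-3, 1, 6, 15, 15, 39, 32]
Partition 3: pivot=6 at index 2 -> [-3, 1, 6, 15, 15, 39, 32]
Partition 4: pivot=1 at index 1 -> [-3, 1, 6, 15, 15, 39, 32]
Partition 5: pivot=32 at index 5 -> [-3, 1, 6, 15, 15, 32, 39]


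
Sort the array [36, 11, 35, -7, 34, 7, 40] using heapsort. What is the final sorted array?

Build heap: [40, 34, 36, -7, 11, 7, 35]
Extract 40: [36, 34, 35, -7, 11, 7, 40]
Extract 36: [35, 34, 7, -7, 11, 36, 40]
Extract 35: [34, 11, 7, -7, 35, 36, 40]
Extract 34: [11, -7, 7, 34, 35, 36, 40]
Extract 11: [7, -7, 11, 34, 35, 36, 40]
Extract 7: [-7, 7, 11, 34, 35, 36, 40]


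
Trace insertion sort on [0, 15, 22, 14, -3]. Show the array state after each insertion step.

First element 0 is already 'sorted'
Insert 15: shifted 0 elements -> [0, 15, 22, 14, -3]
Insert 22: shifted 0 elements -> [0, 15, 22, 14, -3]
Insert 14: shifted 2 elements -> [0, 14, 15, 22, -3]
Insert -3: shifted 4 elements -> [-3, 0, 14, 15, 22]


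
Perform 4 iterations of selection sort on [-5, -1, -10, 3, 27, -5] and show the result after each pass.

Pass 1: Select minimum -10 at index 2, swap -> [-10, -1, -5, 3, 27, -5]
Pass 2: Select minimum -5 at index 2, swap -> [-10, -5, -1, 3, 27, -5]
Pass 3: Select minimum -5 at index 5, swap -> [-10, -5, -5, 3, 27, -1]
Pass 4: Select minimum -1 at index 5, swap -> [-10, -5, -5, -1, 27, 3]


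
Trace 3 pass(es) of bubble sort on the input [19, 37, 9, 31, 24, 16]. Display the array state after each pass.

After pass 1: [19, 9, 31, 24, 16, 37] (4 swaps)
After pass 2: [9, 19, 24, 16, 31, 37] (3 swaps)
After pass 3: [9, 19, 16, 24, 31, 37] (1 swaps)
Total swaps: 8


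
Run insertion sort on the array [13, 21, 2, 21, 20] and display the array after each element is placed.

First element 13 is already 'sorted'
Insert 21: shifted 0 elements -> [13, 21, 2, 21, 20]
Insert 2: shifted 2 elements -> [2, 13, 21, 21, 20]
Insert 21: shifted 0 elements -> [2, 13, 21, 21, 20]
Insert 20: shifted 2 elements -> [2, 13, 20, 21, 21]


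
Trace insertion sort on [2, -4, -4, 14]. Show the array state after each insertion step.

First element 2 is already 'sorted'
Insert -4: shifted 1 elements -> [-4, 2, -4, 14]
Insert -4: shifted 1 elements -> [-4, -4, 2, 14]
Insert 14: shifted 0 elements -> [-4, -4, 2, 14]


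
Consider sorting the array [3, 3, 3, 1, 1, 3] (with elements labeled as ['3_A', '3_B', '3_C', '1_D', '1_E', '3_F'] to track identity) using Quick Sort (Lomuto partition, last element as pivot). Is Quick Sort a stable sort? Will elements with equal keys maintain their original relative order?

Trace Quick Sort on the labeled array (the key is the number; the letter only tracks identity):
  Partition indices 0..5 around pivot 3_F -> [3_A, 3_B, 3_C, 1_D, 1_E, 3_F]
  Partition indices 0..4 around pivot 1_E -> [1_D, 1_E, 3_C, 3_A, 3_B, 3_F]
  Partition indices 2..4 around pivot 3_B -> [1_D, 1_E, 3_C, 3_A, 3_B, 3_F]
  Partition indices 2..3 around pivot 3_A -> [1_D, 1_E, 3_C, 3_A, 3_B, 3_F]
Final order: [1_D, 1_E, 3_C, 3_A, 3_B, 3_F]
Equal keys:
  value 1: originally 1_D, 1_E; after sorting 1_D, 1_E -> order preserved
  value 3: originally 3_A, 3_B, 3_C, 3_F; after sorting 3_C, 3_A, 3_B, 3_F -> order changed
Equal keys were reordered, so Quick Sort is not stable: partition swaps elements across long distances and can reorder equal keys. (One such input is enough; an unstable sort may happen to preserve order on other inputs, but it gives no guarantee.)
Answer: Not stable


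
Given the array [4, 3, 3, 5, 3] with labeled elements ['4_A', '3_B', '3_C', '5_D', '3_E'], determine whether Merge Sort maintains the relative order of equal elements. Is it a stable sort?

Trace Merge Sort on the labeled array (the key is the number; the letter only tracks identity):
  Merge [4_A] + [3_B] -> [3_B, 4_A]
  Merge [5_D] + [3_E] -> [3_E, 5_D]
  Merge [3_C] + [3_E, 5_D] -> [3_C, 3_E, 5_D]
  Merge [3_B, 4_A] + [3_C, 3_E, 5_D] -> [3_B, 3_C, 3_E, 4_A, 5_D]
Final order: [3_B, 3_C, 3_E, 4_A, 5_D]
Equal keys:
  value 3: originally 3_B, 3_C, 3_E; after sorting 3_B, 3_C, 3_E -> order preserved
All equal keys kept their original relative order. Merge Sort is stable: when the heads of the two halves are equal the merge takes from the left half first.
Answer: Stable


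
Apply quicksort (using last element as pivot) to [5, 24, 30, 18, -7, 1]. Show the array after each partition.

Partition 1: pivot=1 at index 1 -> [-7, 1, 30, 18, 5, 24]
Partition 2: pivot=24 at index 4 -> [-7, 1, 18, 5, 24, 30]
Partition 3: pivot=5 at index 2 -> [-7, 1, 5, 18, 24, 30]


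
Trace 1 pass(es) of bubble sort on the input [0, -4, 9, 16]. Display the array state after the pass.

After pass 1: [-4, 0, 9, 16] (1 swaps)
Total swaps: 1


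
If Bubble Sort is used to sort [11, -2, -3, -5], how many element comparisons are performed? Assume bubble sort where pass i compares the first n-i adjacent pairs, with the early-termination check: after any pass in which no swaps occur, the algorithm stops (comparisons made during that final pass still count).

Pass 1: compare adjacent pairs (0,1)..(2,3) = 3 comparison(s), 3 swap(s) -> [-2, -3, -5, 11]
Pass 2: compare adjacent pairs (0,1)..(1,2) = 2 comparison(s), 2 swap(s) -> [-3, -5, -2, 11]
Pass 3: compare adjacent pairs (0,1)..(0,1) = 1 comparison(s), 1 swap(s) -> [-5, -3, -2, 11]
Every pass made at least one swap, so all n-1 passes run.
Total comparisons: 3 + 2 + 1 = 6


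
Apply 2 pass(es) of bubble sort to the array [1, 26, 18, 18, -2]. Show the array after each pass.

After pass 1: [1, 18, 18, -2, 26] (3 swaps)
After pass 2: [1, 18, -2, 18, 26] (1 swaps)
Total swaps: 4


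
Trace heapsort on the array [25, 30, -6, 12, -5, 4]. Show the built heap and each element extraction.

Build heap: [30, 25, 4, 12, -5, -6]
Extract 30: [25, 12, 4, -6, -5, 30]
Extract 25: [12, -5, 4, -6, 25, 30]
Extract 12: [4, -5, -6, 12, 25, 30]
Extract 4: [-5, -6, 4, 12, 25, 30]
Extract -5: [-6, -5, 4, 12, 25, 30]


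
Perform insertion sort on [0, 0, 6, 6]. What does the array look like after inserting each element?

First element 0 is already 'sorted'
Insert 0: shifted 0 elements -> [0, 0, 6, 6]
Insert 6: shifted 0 elements -> [0, 0, 6, 6]
Insert 6: shifted 0 elements -> [0, 0, 6, 6]


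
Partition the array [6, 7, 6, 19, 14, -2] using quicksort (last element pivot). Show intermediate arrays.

Partition 1: pivot=-2 at index 0 -> [-2, 7, 6, 19, 14, 6]
Partition 2: pivot=6 at index 2 -> [-2, 6, 6, 19, 14, 7]
Partition 3: pivot=7 at index 3 -> [-2, 6, 6, 7, 14, 19]
Partition 4: pivot=19 at index 5 -> [-2, 6, 6, 7, 14, 19]


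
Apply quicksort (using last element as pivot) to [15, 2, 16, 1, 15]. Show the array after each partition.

Partition 1: pivot=15 at index 3 -> [15, 2, 1, 15, 16]
Partition 2: pivot=1 at index 0 -> [1, 2, 15, 15, 16]
Partition 3: pivot=15 at index 2 -> [1, 2, 15, 15, 16]


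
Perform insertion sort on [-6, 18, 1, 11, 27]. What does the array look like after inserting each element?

First element -6 is already 'sorted'
Insert 18: shifted 0 elements -> [-6, 18, 1, 11, 27]
Insert 1: shifted 1 elements -> [-6, 1, 18, 11, 27]
Insert 11: shifted 1 elements -> [-6, 1, 11, 18, 27]
Insert 27: shifted 0 elements -> [-6, 1, 11, 18, 27]


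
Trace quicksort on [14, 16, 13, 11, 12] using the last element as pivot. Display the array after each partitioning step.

Partition 1: pivot=12 at index 1 -> [11, 12, 13, 14, 16]
Partition 2: pivot=16 at index 4 -> [11, 12, 13, 14, 16]
Partition 3: pivot=14 at index 3 -> [11, 12, 13, 14, 16]


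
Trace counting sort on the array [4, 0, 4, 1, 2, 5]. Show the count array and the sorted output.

Count array: [1, 1, 1, 0, 2, 1]
(count[i] = number of elements equal to i)
Cumulative count: [1, 2, 3, 3, 5, 6]
Sorted: [0, 1, 2, 4, 4, 5]


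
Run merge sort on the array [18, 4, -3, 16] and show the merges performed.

Divide and conquer:
  Merge [18] + [4] -> [4, 18]
  Merge [-3] + [16] -> [-3, 16]
  Merge [4, 18] + [-3, 16] -> [-3, 4, 16, 18]


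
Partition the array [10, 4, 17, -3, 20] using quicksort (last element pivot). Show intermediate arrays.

Partition 1: pivot=20 at index 4 -> [10, 4, 17, -3, 20]
Partition 2: pivot=-3 at index 0 -> [-3, 4, 17, 10, 20]
Partition 3: pivot=10 at index 2 -> [-3, 4, 10, 17, 20]


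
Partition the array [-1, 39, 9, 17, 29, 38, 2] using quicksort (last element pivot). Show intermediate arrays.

Partition 1: pivot=2 at index 1 -> [-1, 2, 9, 17, 29, 38, 39]
Partition 2: pivot=39 at index 6 -> [-1, 2, 9, 17, 29, 38, 39]
Partition 3: pivot=38 at index 5 -> [-1, 2, 9, 17, 29, 38, 39]
Partition 4: pivot=29 at index 4 -> [-1, 2, 9, 17, 29, 38, 39]
Partition 5: pivot=17 at index 3 -> [-1, 2, 9, 17, 29, 38, 39]


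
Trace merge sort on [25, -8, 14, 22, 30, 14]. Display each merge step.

Divide and conquer:
  Merge [-8] + [14] -> [-8, 14]
  Merge [25] + [-8, 14] -> [-8, 14, 25]
  Merge [30] + [14] -> [14, 30]
  Merge [22] + [14, 30] -> [14, 22, 30]
  Merge [-8, 14, 25] + [14, 22, 30] -> [-8, 14, 14, 22, 25, 30]


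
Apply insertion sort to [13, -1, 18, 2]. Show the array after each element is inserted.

First element 13 is already 'sorted'
Insert -1: shifted 1 elements -> [-1, 13, 18, 2]
Insert 18: shifted 0 elements -> [-1, 13, 18, 2]
Insert 2: shifted 2 elements -> [-1, 2, 13, 18]


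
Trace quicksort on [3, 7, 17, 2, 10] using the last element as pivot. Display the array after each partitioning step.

Partition 1: pivot=10 at index 3 -> [3, 7, 2, 10, 17]
Partition 2: pivot=2 at index 0 -> [2, 7, 3, 10, 17]
Partition 3: pivot=3 at index 1 -> [2, 3, 7, 10, 17]


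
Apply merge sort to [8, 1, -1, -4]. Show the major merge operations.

Divide and conquer:
  Merge [8] + [1] -> [1, 8]
  Merge [-1] + [-4] -> [-4, -1]
  Merge [1, 8] + [-4, -1] -> [-4, -1, 1, 8]


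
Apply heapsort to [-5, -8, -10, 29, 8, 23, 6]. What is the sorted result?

Build heap: [29, 8, 23, -8, -5, -10, 6]
Extract 29: [23, 8, 6, -8, -5, -10, 29]
Extract 23: [8, -5, 6, -8, -10, 23, 29]
Extract 8: [6, -5, -10, -8, 8, 23, 29]
Extract 6: [-5, -8, -10, 6, 8, 23, 29]
Extract -5: [-8, -10, -5, 6, 8, 23, 29]
Extract -8: [-10, -8, -5, 6, 8, 23, 29]


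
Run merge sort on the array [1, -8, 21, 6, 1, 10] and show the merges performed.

Divide and conquer:
  Merge [-8] + [21] -> [-8, 21]
  Merge [1] + [-8, 21] -> [-8, 1, 21]
  Merge [1] + [10] -> [1, 10]
  Merge [6] + [1, 10] -> [1, 6, 10]
  Merge [-8, 1, 21] + [1, 6, 10] -> [-8, 1, 1, 6, 10, 21]


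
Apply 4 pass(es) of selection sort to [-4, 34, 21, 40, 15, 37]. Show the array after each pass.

Pass 1: Select minimum -4 at index 0, swap -> [-4, 34, 21, 40, 15, 37]
Pass 2: Select minimum 15 at index 4, swap -> [-4, 15, 21, 40, 34, 37]
Pass 3: Select minimum 21 at index 2, swap -> [-4, 15, 21, 40, 34, 37]
Pass 4: Select minimum 34 at index 4, swap -> [-4, 15, 21, 34, 40, 37]


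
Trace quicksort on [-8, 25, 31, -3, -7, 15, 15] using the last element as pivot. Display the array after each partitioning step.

Partition 1: pivot=15 at index 4 -> [-8, -3, -7, 15, 15, 25, 31]
Partition 2: pivot=15 at index 3 -> [-8, -3, -7, 15, 15, 25, 31]
Partition 3: pivot=-7 at index 1 -> [-8, -7, -3, 15, 15, 25, 31]
Partition 4: pivot=31 at index 6 -> [-8, -7, -3, 15, 15, 25, 31]


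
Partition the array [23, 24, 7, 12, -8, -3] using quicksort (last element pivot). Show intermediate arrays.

Partition 1: pivot=-3 at index 1 -> [-8, -3, 7, 12, 23, 24]
Partition 2: pivot=24 at index 5 -> [-8, -3, 7, 12, 23, 24]
Partition 3: pivot=23 at index 4 -> [-8, -3, 7, 12, 23, 24]
Partition 4: pivot=12 at index 3 -> [-8, -3, 7, 12, 23, 24]


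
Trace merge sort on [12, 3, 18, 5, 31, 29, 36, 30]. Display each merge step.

Divide and conquer:
  Merge [12] + [3] -> [3, 12]
  Merge [18] + [5] -> [5, 18]
  Merge [3, 12] + [5, 18] -> [3, 5, 12, 18]
  Merge [31] + [29] -> [29, 31]
  Merge [36] + [30] -> [30, 36]
  Merge [29, 31] + [30, 36] -> [29, 30, 31, 36]
  Merge [3, 5, 12, 18] + [29, 30, 31, 36] -> [3, 5, 12, 18, 29, 30, 31, 36]


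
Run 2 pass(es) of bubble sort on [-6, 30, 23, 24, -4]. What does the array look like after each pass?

After pass 1: [-6, 23, 24, -4, 30] (3 swaps)
After pass 2: [-6, 23, -4, 24, 30] (1 swaps)
Total swaps: 4


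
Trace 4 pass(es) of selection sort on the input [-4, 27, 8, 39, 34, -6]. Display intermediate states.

Pass 1: Select minimum -6 at index 5, swap -> [-6, 27, 8, 39, 34, -4]
Pass 2: Select minimum -4 at index 5, swap -> [-6, -4, 8, 39, 34, 27]
Pass 3: Select minimum 8 at index 2, swap -> [-6, -4, 8, 39, 34, 27]
Pass 4: Select minimum 27 at index 5, swap -> [-6, -4, 8, 27, 34, 39]


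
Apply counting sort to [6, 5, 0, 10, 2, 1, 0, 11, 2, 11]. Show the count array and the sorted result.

Count array: [2, 1, 2, 0, 0, 1, 1, 0, 0, 0, 1, 2]
(count[i] = number of elements equal to i)
Cumulative count: [2, 3, 5, 5, 5, 6, 7, 7, 7, 7, 8, 10]
Sorted: [0, 0, 1, 2, 2, 5, 6, 10, 11, 11]


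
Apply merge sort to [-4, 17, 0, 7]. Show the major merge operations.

Divide and conquer:
  Merge [-4] + [17] -> [-4, 17]
  Merge [0] + [7] -> [0, 7]
  Merge [-4, 17] + [0, 7] -> [-4, 0, 7, 17]


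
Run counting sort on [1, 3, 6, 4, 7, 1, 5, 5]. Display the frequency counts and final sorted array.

Count array: [0, 2, 0, 1, 1, 2, 1, 1]
(count[i] = number of elements equal to i)
Cumulative count: [0, 2, 2, 3, 4, 6, 7, 8]
Sorted: [1, 1, 3, 4, 5, 5, 6, 7]


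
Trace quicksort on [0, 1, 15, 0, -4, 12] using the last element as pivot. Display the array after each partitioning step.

Partition 1: pivot=12 at index 4 -> [0, 1, 0, -4, 12, 15]
Partition 2: pivot=-4 at index 0 -> [-4, 1, 0, 0, 12, 15]
Partition 3: pivot=0 at index 2 -> [-4, 0, 0, 1, 12, 15]


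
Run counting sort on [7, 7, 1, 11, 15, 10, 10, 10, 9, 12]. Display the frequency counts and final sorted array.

Count array: [0, 1, 0, 0, 0, 0, 0, 2, 0, 1, 3, 1, 1, 0, 0, 1]
(count[i] = number of elements equal to i)
Cumulative count: [0, 1, 1, 1, 1, 1, 1, 3, 3, 4, 7, 8, 9, 9, 9, 10]
Sorted: [1, 7, 7, 9, 10, 10, 10, 11, 12, 15]


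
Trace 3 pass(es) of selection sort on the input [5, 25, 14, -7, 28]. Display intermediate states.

Pass 1: Select minimum -7 at index 3, swap -> [-7, 25, 14, 5, 28]
Pass 2: Select minimum 5 at index 3, swap -> [-7, 5, 14, 25, 28]
Pass 3: Select minimum 14 at index 2, swap -> [-7, 5, 14, 25, 28]


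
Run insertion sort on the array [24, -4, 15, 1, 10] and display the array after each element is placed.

First element 24 is already 'sorted'
Insert -4: shifted 1 elements -> [-4, 24, 15, 1, 10]
Insert 15: shifted 1 elements -> [-4, 15, 24, 1, 10]
Insert 1: shifted 2 elements -> [-4, 1, 15, 24, 10]
Insert 10: shifted 2 elements -> [-4, 1, 10, 15, 24]


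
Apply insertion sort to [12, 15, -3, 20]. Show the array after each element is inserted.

First element 12 is already 'sorted'
Insert 15: shifted 0 elements -> [12, 15, -3, 20]
Insert -3: shifted 2 elements -> [-3, 12, 15, 20]
Insert 20: shifted 0 elements -> [-3, 12, 15, 20]


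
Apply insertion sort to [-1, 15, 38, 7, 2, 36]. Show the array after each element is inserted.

First element -1 is already 'sorted'
Insert 15: shifted 0 elements -> [-1, 15, 38, 7, 2, 36]
Insert 38: shifted 0 elements -> [-1, 15, 38, 7, 2, 36]
Insert 7: shifted 2 elements -> [-1, 7, 15, 38, 2, 36]
Insert 2: shifted 3 elements -> [-1, 2, 7, 15, 38, 36]
Insert 36: shifted 1 elements -> [-1, 2, 7, 15, 36, 38]


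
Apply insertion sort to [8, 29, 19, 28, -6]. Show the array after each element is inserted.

First element 8 is already 'sorted'
Insert 29: shifted 0 elements -> [8, 29, 19, 28, -6]
Insert 19: shifted 1 elements -> [8, 19, 29, 28, -6]
Insert 28: shifted 1 elements -> [8, 19, 28, 29, -6]
Insert -6: shifted 4 elements -> [-6, 8, 19, 28, 29]


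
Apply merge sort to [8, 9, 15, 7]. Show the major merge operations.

Divide and conquer:
  Merge [8] + [9] -> [8, 9]
  Merge [15] + [7] -> [7, 15]
  Merge [8, 9] + [7, 15] -> [7, 8, 9, 15]


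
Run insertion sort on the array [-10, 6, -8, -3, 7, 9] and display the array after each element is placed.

First element -10 is already 'sorted'
Insert 6: shifted 0 elements -> [-10, 6, -8, -3, 7, 9]
Insert -8: shifted 1 elements -> [-10, -8, 6, -3, 7, 9]
Insert -3: shifted 1 elements -> [-10, -8, -3, 6, 7, 9]
Insert 7: shifted 0 elements -> [-10, -8, -3, 6, 7, 9]
Insert 9: shifted 0 elements -> [-10, -8, -3, 6, 7, 9]


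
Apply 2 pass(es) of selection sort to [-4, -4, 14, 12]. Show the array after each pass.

Pass 1: Select minimum -4 at index 0, swap -> [-4, -4, 14, 12]
Pass 2: Select minimum -4 at index 1, swap -> [-4, -4, 14, 12]


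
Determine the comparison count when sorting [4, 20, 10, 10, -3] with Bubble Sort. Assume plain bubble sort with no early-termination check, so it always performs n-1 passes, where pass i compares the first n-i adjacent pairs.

Pass 1: compare adjacent pairs (0,1)..(3,4) = 4 comparison(s), 3 swap(s) -> [4, 10, 10, -3, 20]
Pass 2: compare adjacent pairs (0,1)..(2,3) = 3 comparison(s), 1 swap(s) -> [4, 10, -3, 10, 20]
Pass 3: compare adjacent pairs (0,1)..(1,2) = 2 comparison(s), 1 swap(s) -> [4, -3, 10, 10, 20]
Pass 4: compare adjacent pairs (0,1)..(0,1) = 1 comparison(s), 1 swap(s) -> [-3, 4, 10, 10, 20]
Total comparisons: 4 + 3 + 2 + 1 = 10


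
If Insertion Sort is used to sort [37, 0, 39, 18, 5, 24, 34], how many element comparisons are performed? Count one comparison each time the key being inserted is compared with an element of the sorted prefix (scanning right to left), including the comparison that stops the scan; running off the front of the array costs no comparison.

Insert 0: 37 > 0 (shift), reached front = 1 comparison(s) -> [0, 37, 39, 18, 5, 24, 34]
Insert 39: 37 <= 39 (stop) = 1 comparison(s) -> [0, 37, 39, 18, 5, 24, 34]
Insert 18: 39 > 18 (shift), 37 > 18 (shift), 0 <= 18 (stop) = 3 comparison(s) -> [0, 18, 37, 39, 5, 24, 34]
Insert 5: 39 > 5 (shift), 37 > 5 (shift), 18 > 5 (shift), 0 <= 5 (stop) = 4 comparison(s) -> [0, 5, 18, 37, 39, 24, 34]
Insert 24: 39 > 24 (shift), 37 > 24 (shift), 18 <= 24 (stop) = 3 comparison(s) -> [0, 5, 18, 24, 37, 39, 34]
Insert 34: 39 > 34 (shift), 37 > 34 (shift), 24 <= 34 (stop) = 3 comparison(s) -> [0, 5, 18, 24, 34, 37, 39]
Total comparisons: 1 + 1 + 3 + 4 + 3 + 3 = 15


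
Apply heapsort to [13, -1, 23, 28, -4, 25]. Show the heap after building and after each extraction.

Build heap: [28, 13, 25, -1, -4, 23]
Extract 28: [25, 13, 23, -1, -4, 28]
Extract 25: [23, 13, -4, -1, 25, 28]
Extract 23: [13, -1, -4, 23, 25, 28]
Extract 13: [-1, -4, 13, 23, 25, 28]
Extract -1: [-4, -1, 13, 23, 25, 28]


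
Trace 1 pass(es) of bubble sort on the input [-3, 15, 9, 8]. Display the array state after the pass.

After pass 1: [-3, 9, 8, 15] (2 swaps)
Total swaps: 2


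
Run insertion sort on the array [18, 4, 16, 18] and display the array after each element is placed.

First element 18 is already 'sorted'
Insert 4: shifted 1 elements -> [4, 18, 16, 18]
Insert 16: shifted 1 elements -> [4, 16, 18, 18]
Insert 18: shifted 0 elements -> [4, 16, 18, 18]


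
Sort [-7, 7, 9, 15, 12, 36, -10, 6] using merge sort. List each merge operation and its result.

Divide and conquer:
  Merge [-7] + [7] -> [-7, 7]
  Merge [9] + [15] -> [9, 15]
  Merge [-7, 7] + [9, 15] -> [-7, 7, 9, 15]
  Merge [12] + [36] -> [12, 36]
  Merge [-10] + [6] -> [-10, 6]
  Merge [12, 36] + [-10, 6] -> [-10, 6, 12, 36]
  Merge [-7, 7, 9, 15] + [-10, 6, 12, 36] -> [-10, -7, 6, 7, 9, 12, 15, 36]


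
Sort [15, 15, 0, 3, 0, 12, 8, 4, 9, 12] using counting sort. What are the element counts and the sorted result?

Count array: [2, 0, 0, 1, 1, 0, 0, 0, 1, 1, 0, 0, 2, 0, 0, 2]
(count[i] = number of elements equal to i)
Cumulative count: [2, 2, 2, 3, 4, 4, 4, 4, 5, 6, 6, 6, 8, 8, 8, 10]
Sorted: [0, 0, 3, 4, 8, 9, 12, 12, 15, 15]


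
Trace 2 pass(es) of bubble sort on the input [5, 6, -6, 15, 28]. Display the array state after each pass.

After pass 1: [5, -6, 6, 15, 28] (1 swaps)
After pass 2: [-6, 5, 6, 15, 28] (1 swaps)
Total swaps: 2


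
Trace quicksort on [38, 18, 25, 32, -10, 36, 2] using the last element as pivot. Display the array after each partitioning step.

Partition 1: pivot=2 at index 1 -> [-10, 2, 25, 32, 38, 36, 18]
Partition 2: pivot=18 at index 2 -> [-10, 2, 18, 32, 38, 36, 25]
Partition 3: pivot=25 at index 3 -> [-10, 2, 18, 25, 38, 36, 32]
Partition 4: pivot=32 at index 4 -> [-10, 2, 18, 25, 32, 36, 38]
Partition 5: pivot=38 at index 6 -> [-10, 2, 18, 25, 32, 36, 38]


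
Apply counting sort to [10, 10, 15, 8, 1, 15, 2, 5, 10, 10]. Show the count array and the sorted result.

Count array: [0, 1, 1, 0, 0, 1, 0, 0, 1, 0, 4, 0, 0, 0, 0, 2]
(count[i] = number of elements equal to i)
Cumulative count: [0, 1, 2, 2, 2, 3, 3, 3, 4, 4, 8, 8, 8, 8, 8, 10]
Sorted: [1, 2, 5, 8, 10, 10, 10, 10, 15, 15]


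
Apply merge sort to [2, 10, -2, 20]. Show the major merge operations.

Divide and conquer:
  Merge [2] + [10] -> [2, 10]
  Merge [-2] + [20] -> [-2, 20]
  Merge [2, 10] + [-2, 20] -> [-2, 2, 10, 20]


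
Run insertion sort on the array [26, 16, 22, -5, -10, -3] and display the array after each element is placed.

First element 26 is already 'sorted'
Insert 16: shifted 1 elements -> [16, 26, 22, -5, -10, -3]
Insert 22: shifted 1 elements -> [16, 22, 26, -5, -10, -3]
Insert -5: shifted 3 elements -> [-5, 16, 22, 26, -10, -3]
Insert -10: shifted 4 elements -> [-10, -5, 16, 22, 26, -3]
Insert -3: shifted 3 elements -> [-10, -5, -3, 16, 22, 26]


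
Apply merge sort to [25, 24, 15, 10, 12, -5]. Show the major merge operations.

Divide and conquer:
  Merge [24] + [15] -> [15, 24]
  Merge [25] + [15, 24] -> [15, 24, 25]
  Merge [12] + [-5] -> [-5, 12]
  Merge [10] + [-5, 12] -> [-5, 10, 12]
  Merge [15, 24, 25] + [-5, 10, 12] -> [-5, 10, 12, 15, 24, 25]


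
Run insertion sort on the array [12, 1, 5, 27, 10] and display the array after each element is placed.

First element 12 is already 'sorted'
Insert 1: shifted 1 elements -> [1, 12, 5, 27, 10]
Insert 5: shifted 1 elements -> [1, 5, 12, 27, 10]
Insert 27: shifted 0 elements -> [1, 5, 12, 27, 10]
Insert 10: shifted 2 elements -> [1, 5, 10, 12, 27]


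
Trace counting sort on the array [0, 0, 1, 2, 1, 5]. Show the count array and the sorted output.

Count array: [2, 2, 1, 0, 0, 1]
(count[i] = number of elements equal to i)
Cumulative count: [2, 4, 5, 5, 5, 6]
Sorted: [0, 0, 1, 1, 2, 5]


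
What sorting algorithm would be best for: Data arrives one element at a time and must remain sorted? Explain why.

Best choice: Insertion sort
Reason: Insertion sort naturally handles online/streaming input by inserting each new element into sorted position


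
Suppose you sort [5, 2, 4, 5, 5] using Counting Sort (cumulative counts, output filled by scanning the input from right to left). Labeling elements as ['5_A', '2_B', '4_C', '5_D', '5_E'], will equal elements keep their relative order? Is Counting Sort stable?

Trace Counting Sort on the labeled array (the key is the number; the letter only tracks identity):
  Counts for values 0..5: [0, 0, 1, 0, 1, 3]
  Cumulative counts: [0, 0, 1, 1, 2, 5]
  Scan right to left: place 5_E at output index 4
  Scan right to left: place 5_D at output index 3
  Scan right to left: place 4_C at output index 1
  Scan right to left: place 2_B at output index 0
  Scan right to left: place 5_A at output index 2
  Output: [2_B, 4_C, 5_A, 5_D, 5_E]
Equal keys:
  value 5: originally 5_A, 5_D, 5_E; after sorting 5_A, 5_D, 5_E -> order preserved
All equal keys kept their original relative order. Counting Sort is stable: scanning the input right to left with decreasing cumulative counts places later duplicates at later output positions.
Answer: Stable
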